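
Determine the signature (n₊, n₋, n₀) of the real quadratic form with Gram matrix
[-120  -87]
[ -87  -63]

Answer: (1, 1, 0)

Derivation:
step 0: pivot -120 → sign −
step 1: pivot 3/40 → sign +
signature = (1, 1, 0)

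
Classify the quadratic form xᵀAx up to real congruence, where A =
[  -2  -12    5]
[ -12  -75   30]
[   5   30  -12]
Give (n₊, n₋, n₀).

step 0: pivot -2 → sign −
step 1: pivot -3 → sign −
step 2: pivot 1/2 → sign +
signature = (1, 2, 0)

Answer: (1, 2, 0)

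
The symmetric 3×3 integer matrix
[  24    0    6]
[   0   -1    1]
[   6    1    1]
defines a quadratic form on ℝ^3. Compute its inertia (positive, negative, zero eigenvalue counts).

step 0: pivot 24 → sign +
step 1: pivot -1 → sign −
step 2: pivot 1/2 → sign +
signature = (2, 1, 0)

Answer: (2, 1, 0)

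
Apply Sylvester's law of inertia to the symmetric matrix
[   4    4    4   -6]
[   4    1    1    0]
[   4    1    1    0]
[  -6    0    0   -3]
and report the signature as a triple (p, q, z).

Answer: (1, 1, 2)

Derivation:
step 0: pivot 4 → sign +
step 1: pivot -3 → sign −
step 2: row/col 2 already zero → sign 0
step 3: row/col 3 already zero → sign 0
signature = (1, 1, 2)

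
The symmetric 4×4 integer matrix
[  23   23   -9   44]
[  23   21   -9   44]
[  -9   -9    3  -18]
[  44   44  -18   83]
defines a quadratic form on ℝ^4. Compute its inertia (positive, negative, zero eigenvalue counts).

step 0: pivot 23 → sign +
step 1: pivot -2 → sign −
step 2: pivot -12/23 → sign −
step 3: row/col 3 already zero → sign 0
signature = (1, 2, 1)

Answer: (1, 2, 1)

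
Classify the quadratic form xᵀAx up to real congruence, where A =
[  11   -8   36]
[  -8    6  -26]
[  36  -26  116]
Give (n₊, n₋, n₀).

Answer: (2, 1, 0)

Derivation:
step 0: pivot 11 → sign +
step 1: pivot 2/11 → sign +
step 2: pivot -2 → sign −
signature = (2, 1, 0)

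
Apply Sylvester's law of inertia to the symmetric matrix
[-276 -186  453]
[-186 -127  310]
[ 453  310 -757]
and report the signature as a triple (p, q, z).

step 0: pivot -276 → sign −
step 1: pivot -38/23 → sign −
step 2: pivot -3/152 → sign −
signature = (0, 3, 0)

Answer: (0, 3, 0)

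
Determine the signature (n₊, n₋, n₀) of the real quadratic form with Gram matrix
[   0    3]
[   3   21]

step 0: pivot 21 → sign +
step 1: pivot -3/7 → sign −
signature = (1, 1, 0)

Answer: (1, 1, 0)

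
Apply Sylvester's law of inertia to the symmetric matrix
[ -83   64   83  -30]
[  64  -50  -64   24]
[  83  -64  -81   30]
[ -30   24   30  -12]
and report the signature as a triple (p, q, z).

step 0: pivot -83 → sign −
step 1: pivot -54/83 → sign −
step 2: pivot 2 → sign +
step 3: row/col 3 already zero → sign 0
signature = (1, 2, 1)

Answer: (1, 2, 1)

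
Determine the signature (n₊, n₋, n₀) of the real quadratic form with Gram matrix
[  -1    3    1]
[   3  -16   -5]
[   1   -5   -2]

Answer: (0, 3, 0)

Derivation:
step 0: pivot -1 → sign −
step 1: pivot -7 → sign −
step 2: pivot -3/7 → sign −
signature = (0, 3, 0)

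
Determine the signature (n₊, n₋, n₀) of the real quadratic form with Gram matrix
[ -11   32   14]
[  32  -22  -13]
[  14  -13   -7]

step 0: pivot -11 → sign −
step 1: pivot 782/11 → sign +
step 2: pivot 3/782 → sign +
signature = (2, 1, 0)

Answer: (2, 1, 0)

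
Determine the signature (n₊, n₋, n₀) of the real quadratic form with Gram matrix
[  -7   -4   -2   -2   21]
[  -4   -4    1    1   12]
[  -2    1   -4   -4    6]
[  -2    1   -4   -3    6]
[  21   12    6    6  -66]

step 0: pivot -7 → sign −
step 1: pivot -12/7 → sign −
step 2: pivot -3/4 → sign −
step 3: pivot 1 → sign +
step 4: pivot -3 → sign −
signature = (1, 4, 0)

Answer: (1, 4, 0)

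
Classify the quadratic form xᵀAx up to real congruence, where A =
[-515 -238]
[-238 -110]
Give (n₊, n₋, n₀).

step 0: pivot -515 → sign −
step 1: pivot -6/515 → sign −
signature = (0, 2, 0)

Answer: (0, 2, 0)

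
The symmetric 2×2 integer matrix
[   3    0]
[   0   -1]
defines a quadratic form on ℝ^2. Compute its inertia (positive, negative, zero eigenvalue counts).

Answer: (1, 1, 0)

Derivation:
step 0: pivot 3 → sign +
step 1: pivot -1 → sign −
signature = (1, 1, 0)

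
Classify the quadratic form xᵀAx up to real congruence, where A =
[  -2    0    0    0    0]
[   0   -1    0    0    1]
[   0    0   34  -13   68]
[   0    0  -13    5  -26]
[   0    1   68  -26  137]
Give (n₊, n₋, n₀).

step 0: pivot -2 → sign −
step 1: pivot -1 → sign −
step 2: pivot 34 → sign +
step 3: pivot 1/34 → sign +
step 4: pivot 2 → sign +
signature = (3, 2, 0)

Answer: (3, 2, 0)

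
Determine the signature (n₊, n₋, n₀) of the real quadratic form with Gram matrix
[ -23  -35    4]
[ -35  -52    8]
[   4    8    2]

step 0: pivot -23 → sign −
step 1: pivot 29/23 → sign +
step 2: pivot -6/29 → sign −
signature = (1, 2, 0)

Answer: (1, 2, 0)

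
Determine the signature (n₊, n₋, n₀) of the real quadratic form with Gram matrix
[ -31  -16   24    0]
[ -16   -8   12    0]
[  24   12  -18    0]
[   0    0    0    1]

Answer: (2, 1, 1)

Derivation:
step 0: pivot -31 → sign −
step 1: pivot 8/31 → sign +
step 2: pivot 1 → sign +
step 3: row/col 3 already zero → sign 0
signature = (2, 1, 1)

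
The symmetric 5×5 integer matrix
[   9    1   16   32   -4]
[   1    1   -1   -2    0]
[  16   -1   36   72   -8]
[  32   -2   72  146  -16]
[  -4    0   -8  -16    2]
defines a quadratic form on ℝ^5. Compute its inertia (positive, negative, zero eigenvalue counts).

step 0: pivot 9 → sign +
step 1: pivot 8/9 → sign +
step 2: pivot -9/8 → sign −
step 3: pivot 2 → sign +
step 4: pivot 2/9 → sign +
signature = (4, 1, 0)

Answer: (4, 1, 0)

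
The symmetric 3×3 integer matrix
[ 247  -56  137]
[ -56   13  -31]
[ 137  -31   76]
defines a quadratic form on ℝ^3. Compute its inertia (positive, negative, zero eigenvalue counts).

Answer: (2, 0, 1)

Derivation:
step 0: pivot 247 → sign +
step 1: pivot 75/247 → sign +
step 2: row/col 2 already zero → sign 0
signature = (2, 0, 1)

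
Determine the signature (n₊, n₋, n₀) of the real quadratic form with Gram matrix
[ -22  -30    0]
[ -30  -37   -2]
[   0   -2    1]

Answer: (1, 2, 0)

Derivation:
step 0: pivot -22 → sign −
step 1: pivot 43/11 → sign +
step 2: pivot -1/43 → sign −
signature = (1, 2, 0)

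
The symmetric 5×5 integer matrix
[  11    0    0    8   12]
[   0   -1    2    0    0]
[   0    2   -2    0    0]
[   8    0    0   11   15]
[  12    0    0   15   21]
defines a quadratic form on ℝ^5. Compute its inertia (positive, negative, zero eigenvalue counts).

step 0: pivot 11 → sign +
step 1: pivot -1 → sign −
step 2: pivot 2 → sign +
step 3: pivot 57/11 → sign +
step 4: pivot 6/19 → sign +
signature = (4, 1, 0)

Answer: (4, 1, 0)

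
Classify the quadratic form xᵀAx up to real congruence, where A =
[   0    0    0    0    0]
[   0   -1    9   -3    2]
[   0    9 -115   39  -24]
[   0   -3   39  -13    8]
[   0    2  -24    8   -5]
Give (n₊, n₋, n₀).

Answer: (1, 2, 2)

Derivation:
step 0: pivot -1 → sign −
step 1: pivot -34 → sign −
step 2: pivot 4/17 → sign +
step 3: row/col 3 already zero → sign 0
step 4: row/col 4 already zero → sign 0
signature = (1, 2, 2)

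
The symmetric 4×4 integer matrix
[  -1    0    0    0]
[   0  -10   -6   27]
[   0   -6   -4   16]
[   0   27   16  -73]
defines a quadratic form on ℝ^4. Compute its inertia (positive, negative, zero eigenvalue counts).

step 0: pivot -1 → sign −
step 1: pivot -10 → sign −
step 2: pivot -2/5 → sign −
step 3: row/col 3 already zero → sign 0
signature = (0, 3, 1)

Answer: (0, 3, 1)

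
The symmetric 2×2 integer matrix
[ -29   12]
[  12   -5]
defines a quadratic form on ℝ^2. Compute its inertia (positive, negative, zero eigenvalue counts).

step 0: pivot -29 → sign −
step 1: pivot -1/29 → sign −
signature = (0, 2, 0)

Answer: (0, 2, 0)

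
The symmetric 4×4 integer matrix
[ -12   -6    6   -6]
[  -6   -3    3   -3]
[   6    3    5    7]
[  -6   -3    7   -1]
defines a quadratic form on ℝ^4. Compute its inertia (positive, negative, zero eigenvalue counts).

step 0: pivot -12 → sign −
step 1: pivot 8 → sign +
step 2: row/col 2 already zero → sign 0
step 3: row/col 3 already zero → sign 0
signature = (1, 1, 2)

Answer: (1, 1, 2)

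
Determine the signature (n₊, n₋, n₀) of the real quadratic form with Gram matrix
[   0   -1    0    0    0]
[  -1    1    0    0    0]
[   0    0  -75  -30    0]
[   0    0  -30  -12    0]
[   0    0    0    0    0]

step 0: pivot 1 → sign +
step 1: pivot -1 → sign −
step 2: pivot -75 → sign −
step 3: row/col 3 already zero → sign 0
step 4: row/col 4 already zero → sign 0
signature = (1, 2, 2)

Answer: (1, 2, 2)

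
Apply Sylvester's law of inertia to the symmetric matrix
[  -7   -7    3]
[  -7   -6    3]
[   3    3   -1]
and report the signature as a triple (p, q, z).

Answer: (2, 1, 0)

Derivation:
step 0: pivot -7 → sign −
step 1: pivot 1 → sign +
step 2: pivot 2/7 → sign +
signature = (2, 1, 0)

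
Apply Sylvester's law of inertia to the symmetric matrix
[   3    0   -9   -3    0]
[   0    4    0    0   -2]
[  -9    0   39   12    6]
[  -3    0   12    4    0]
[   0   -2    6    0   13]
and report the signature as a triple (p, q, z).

Answer: (4, 0, 1)

Derivation:
step 0: pivot 3 → sign +
step 1: pivot 4 → sign +
step 2: pivot 12 → sign +
step 3: pivot 1/4 → sign +
step 4: row/col 4 already zero → sign 0
signature = (4, 0, 1)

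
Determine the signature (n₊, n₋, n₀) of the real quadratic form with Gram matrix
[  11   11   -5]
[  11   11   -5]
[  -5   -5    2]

Answer: (1, 1, 1)

Derivation:
step 0: pivot 11 → sign +
step 1: pivot -3/11 → sign −
step 2: row/col 2 already zero → sign 0
signature = (1, 1, 1)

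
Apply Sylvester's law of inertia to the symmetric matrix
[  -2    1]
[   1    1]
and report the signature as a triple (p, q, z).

Answer: (1, 1, 0)

Derivation:
step 0: pivot -2 → sign −
step 1: pivot 3/2 → sign +
signature = (1, 1, 0)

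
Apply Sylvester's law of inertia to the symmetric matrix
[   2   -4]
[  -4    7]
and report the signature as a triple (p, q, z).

Answer: (1, 1, 0)

Derivation:
step 0: pivot 2 → sign +
step 1: pivot -1 → sign −
signature = (1, 1, 0)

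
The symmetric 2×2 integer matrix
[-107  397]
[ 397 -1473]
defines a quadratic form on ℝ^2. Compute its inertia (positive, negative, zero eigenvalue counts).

Answer: (0, 2, 0)

Derivation:
step 0: pivot -107 → sign −
step 1: pivot -2/107 → sign −
signature = (0, 2, 0)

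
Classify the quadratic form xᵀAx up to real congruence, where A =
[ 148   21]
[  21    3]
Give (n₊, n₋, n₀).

step 0: pivot 148 → sign +
step 1: pivot 3/148 → sign +
signature = (2, 0, 0)

Answer: (2, 0, 0)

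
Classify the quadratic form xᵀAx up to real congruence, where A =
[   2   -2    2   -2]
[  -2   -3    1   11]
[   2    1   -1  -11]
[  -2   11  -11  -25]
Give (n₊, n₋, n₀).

Answer: (1, 2, 1)

Derivation:
step 0: pivot 2 → sign +
step 1: pivot -5 → sign −
step 2: pivot -6/5 → sign −
step 3: row/col 3 already zero → sign 0
signature = (1, 2, 1)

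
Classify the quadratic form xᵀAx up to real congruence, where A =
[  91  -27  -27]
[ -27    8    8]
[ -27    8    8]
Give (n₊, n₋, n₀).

step 0: pivot 91 → sign +
step 1: pivot -1/91 → sign −
step 2: row/col 2 already zero → sign 0
signature = (1, 1, 1)

Answer: (1, 1, 1)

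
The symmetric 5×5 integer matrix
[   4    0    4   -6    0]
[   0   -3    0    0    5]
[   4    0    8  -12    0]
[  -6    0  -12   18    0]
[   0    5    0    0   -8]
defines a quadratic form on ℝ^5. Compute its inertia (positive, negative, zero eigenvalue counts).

step 0: pivot 4 → sign +
step 1: pivot -3 → sign −
step 2: pivot 4 → sign +
step 3: pivot 1/3 → sign +
step 4: row/col 4 already zero → sign 0
signature = (3, 1, 1)

Answer: (3, 1, 1)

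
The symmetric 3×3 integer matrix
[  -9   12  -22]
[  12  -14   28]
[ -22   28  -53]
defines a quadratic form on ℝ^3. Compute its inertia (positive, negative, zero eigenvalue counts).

step 0: pivot -9 → sign −
step 1: pivot 2 → sign +
step 2: pivot -1/9 → sign −
signature = (1, 2, 0)

Answer: (1, 2, 0)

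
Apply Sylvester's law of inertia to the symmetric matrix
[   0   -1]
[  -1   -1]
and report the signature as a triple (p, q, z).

Answer: (1, 1, 0)

Derivation:
step 0: pivot -1 → sign −
step 1: pivot 1 → sign +
signature = (1, 1, 0)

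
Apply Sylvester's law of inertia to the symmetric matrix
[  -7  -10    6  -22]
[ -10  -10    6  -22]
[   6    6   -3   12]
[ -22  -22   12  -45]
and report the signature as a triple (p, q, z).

step 0: pivot -7 → sign −
step 1: pivot 30/7 → sign +
step 2: pivot 3/5 → sign +
step 3: pivot 1 → sign +
signature = (3, 1, 0)

Answer: (3, 1, 0)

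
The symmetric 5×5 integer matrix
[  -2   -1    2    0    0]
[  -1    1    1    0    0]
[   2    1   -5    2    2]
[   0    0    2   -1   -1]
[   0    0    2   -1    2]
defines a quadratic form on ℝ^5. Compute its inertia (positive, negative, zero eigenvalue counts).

step 0: pivot -2 → sign −
step 1: pivot 3/2 → sign +
step 2: pivot -3 → sign −
step 3: pivot 1/3 → sign +
step 4: pivot 3 → sign +
signature = (3, 2, 0)

Answer: (3, 2, 0)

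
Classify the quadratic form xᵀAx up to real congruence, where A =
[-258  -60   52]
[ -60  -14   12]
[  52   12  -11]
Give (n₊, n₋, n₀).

Answer: (0, 3, 0)

Derivation:
step 0: pivot -258 → sign −
step 1: pivot -2/43 → sign −
step 2: pivot -1/3 → sign −
signature = (0, 3, 0)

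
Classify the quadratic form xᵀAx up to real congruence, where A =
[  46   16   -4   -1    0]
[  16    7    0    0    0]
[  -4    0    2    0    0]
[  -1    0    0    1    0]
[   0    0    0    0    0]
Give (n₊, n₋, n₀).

step 0: pivot 46 → sign +
step 1: pivot 33/23 → sign +
step 2: pivot 10/33 → sign +
step 3: pivot 3/10 → sign +
step 4: row/col 4 already zero → sign 0
signature = (4, 0, 1)

Answer: (4, 0, 1)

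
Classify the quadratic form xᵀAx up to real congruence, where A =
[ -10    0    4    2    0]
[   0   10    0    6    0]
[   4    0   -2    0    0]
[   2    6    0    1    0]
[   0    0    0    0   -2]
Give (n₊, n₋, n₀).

step 0: pivot -10 → sign −
step 1: pivot 10 → sign +
step 2: pivot -2/5 → sign −
step 3: pivot -3/5 → sign −
step 4: pivot -2 → sign −
signature = (1, 4, 0)

Answer: (1, 4, 0)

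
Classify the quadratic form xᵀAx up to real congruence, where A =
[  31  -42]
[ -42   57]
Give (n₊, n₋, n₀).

step 0: pivot 31 → sign +
step 1: pivot 3/31 → sign +
signature = (2, 0, 0)

Answer: (2, 0, 0)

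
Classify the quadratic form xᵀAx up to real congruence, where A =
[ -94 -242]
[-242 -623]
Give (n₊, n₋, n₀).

Answer: (1, 1, 0)

Derivation:
step 0: pivot -94 → sign −
step 1: pivot 1/47 → sign +
signature = (1, 1, 0)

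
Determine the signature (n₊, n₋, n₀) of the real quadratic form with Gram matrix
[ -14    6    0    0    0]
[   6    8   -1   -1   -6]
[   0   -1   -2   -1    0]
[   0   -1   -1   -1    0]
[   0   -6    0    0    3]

Answer: (1, 4, 0)

Derivation:
step 0: pivot -14 → sign −
step 1: pivot 74/7 → sign +
step 2: pivot -155/74 → sign −
step 3: pivot -81/155 → sign −
step 4: pivot -1/9 → sign −
signature = (1, 4, 0)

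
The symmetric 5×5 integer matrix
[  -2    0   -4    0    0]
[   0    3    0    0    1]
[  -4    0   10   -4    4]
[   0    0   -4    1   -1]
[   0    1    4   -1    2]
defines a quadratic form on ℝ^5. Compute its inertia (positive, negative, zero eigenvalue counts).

Answer: (4, 1, 0)

Derivation:
step 0: pivot -2 → sign −
step 1: pivot 3 → sign +
step 2: pivot 18 → sign +
step 3: pivot 1/9 → sign +
step 4: pivot 2/3 → sign +
signature = (4, 1, 0)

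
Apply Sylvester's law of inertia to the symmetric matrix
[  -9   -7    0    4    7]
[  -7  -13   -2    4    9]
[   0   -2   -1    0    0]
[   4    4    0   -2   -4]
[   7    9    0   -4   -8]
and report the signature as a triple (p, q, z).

Answer: (1, 3, 1)

Derivation:
step 0: pivot -9 → sign −
step 1: pivot -68/9 → sign −
step 2: pivot -8/17 → sign −
step 3: pivot 1 → sign +
step 4: row/col 4 already zero → sign 0
signature = (1, 3, 1)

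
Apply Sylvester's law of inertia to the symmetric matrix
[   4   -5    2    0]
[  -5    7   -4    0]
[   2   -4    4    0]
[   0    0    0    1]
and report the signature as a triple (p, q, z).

Answer: (3, 0, 1)

Derivation:
step 0: pivot 4 → sign +
step 1: pivot 3/4 → sign +
step 2: pivot 1 → sign +
step 3: row/col 3 already zero → sign 0
signature = (3, 0, 1)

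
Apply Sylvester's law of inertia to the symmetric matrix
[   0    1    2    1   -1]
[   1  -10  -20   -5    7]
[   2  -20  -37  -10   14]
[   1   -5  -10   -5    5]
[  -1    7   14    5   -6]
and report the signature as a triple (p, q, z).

step 0: pivot -10 → sign −
step 1: pivot 1/10 → sign +
step 2: pivot 3 → sign +
step 3: pivot -5 → sign −
step 4: pivot -1/5 → sign −
signature = (2, 3, 0)

Answer: (2, 3, 0)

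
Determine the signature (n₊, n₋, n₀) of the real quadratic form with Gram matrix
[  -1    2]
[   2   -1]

step 0: pivot -1 → sign −
step 1: pivot 3 → sign +
signature = (1, 1, 0)

Answer: (1, 1, 0)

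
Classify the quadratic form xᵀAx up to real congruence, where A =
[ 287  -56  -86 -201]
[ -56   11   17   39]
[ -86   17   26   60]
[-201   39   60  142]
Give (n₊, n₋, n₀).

Answer: (3, 1, 0)

Derivation:
step 0: pivot 287 → sign +
step 1: pivot 3/41 → sign +
step 2: pivot -3/7 → sign −
step 3: pivot 1 → sign +
signature = (3, 1, 0)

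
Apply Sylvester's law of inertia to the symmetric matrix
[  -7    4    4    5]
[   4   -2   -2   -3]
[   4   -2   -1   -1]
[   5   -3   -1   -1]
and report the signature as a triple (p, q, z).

Answer: (2, 2, 0)

Derivation:
step 0: pivot -7 → sign −
step 1: pivot 2/7 → sign +
step 2: pivot 1 → sign +
step 3: pivot -3/2 → sign −
signature = (2, 2, 0)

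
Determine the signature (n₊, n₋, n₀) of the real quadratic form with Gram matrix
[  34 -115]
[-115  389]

Answer: (2, 0, 0)

Derivation:
step 0: pivot 34 → sign +
step 1: pivot 1/34 → sign +
signature = (2, 0, 0)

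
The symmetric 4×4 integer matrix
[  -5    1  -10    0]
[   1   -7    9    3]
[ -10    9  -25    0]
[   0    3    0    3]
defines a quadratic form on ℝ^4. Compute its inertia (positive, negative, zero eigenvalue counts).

Answer: (1, 2, 1)

Derivation:
step 0: pivot -5 → sign −
step 1: pivot -34/5 → sign −
step 2: pivot 75/34 → sign +
step 3: row/col 3 already zero → sign 0
signature = (1, 2, 1)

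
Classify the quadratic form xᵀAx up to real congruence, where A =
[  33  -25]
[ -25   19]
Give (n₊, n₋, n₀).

step 0: pivot 33 → sign +
step 1: pivot 2/33 → sign +
signature = (2, 0, 0)

Answer: (2, 0, 0)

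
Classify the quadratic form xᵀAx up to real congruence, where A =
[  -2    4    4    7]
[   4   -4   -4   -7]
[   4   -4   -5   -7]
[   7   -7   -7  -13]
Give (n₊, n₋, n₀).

Answer: (1, 3, 0)

Derivation:
step 0: pivot -2 → sign −
step 1: pivot 4 → sign +
step 2: pivot -1 → sign −
step 3: pivot -3/4 → sign −
signature = (1, 3, 0)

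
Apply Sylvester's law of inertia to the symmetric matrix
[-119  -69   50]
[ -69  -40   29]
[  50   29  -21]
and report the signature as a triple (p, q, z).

Answer: (1, 1, 1)

Derivation:
step 0: pivot -119 → sign −
step 1: pivot 1/119 → sign +
step 2: row/col 2 already zero → sign 0
signature = (1, 1, 1)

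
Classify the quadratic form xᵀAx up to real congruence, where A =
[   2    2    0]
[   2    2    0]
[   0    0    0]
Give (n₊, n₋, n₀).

Answer: (1, 0, 2)

Derivation:
step 0: pivot 2 → sign +
step 1: row/col 1 already zero → sign 0
step 2: row/col 2 already zero → sign 0
signature = (1, 0, 2)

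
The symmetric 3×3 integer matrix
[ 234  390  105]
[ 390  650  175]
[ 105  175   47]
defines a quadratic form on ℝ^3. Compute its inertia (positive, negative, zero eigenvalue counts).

step 0: pivot 234 → sign +
step 1: pivot -3/26 → sign −
step 2: row/col 2 already zero → sign 0
signature = (1, 1, 1)

Answer: (1, 1, 1)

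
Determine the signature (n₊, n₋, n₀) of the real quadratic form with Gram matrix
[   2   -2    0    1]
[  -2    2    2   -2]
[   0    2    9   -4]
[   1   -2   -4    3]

Answer: (3, 1, 0)

Derivation:
step 0: pivot 2 → sign +
step 1: pivot 9 → sign +
step 2: pivot -4/9 → sign −
step 3: pivot 3/4 → sign +
signature = (3, 1, 0)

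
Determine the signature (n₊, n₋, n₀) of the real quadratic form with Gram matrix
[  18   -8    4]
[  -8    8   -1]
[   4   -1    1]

Answer: (2, 1, 0)

Derivation:
step 0: pivot 18 → sign +
step 1: pivot 40/9 → sign +
step 2: pivot -1/40 → sign −
signature = (2, 1, 0)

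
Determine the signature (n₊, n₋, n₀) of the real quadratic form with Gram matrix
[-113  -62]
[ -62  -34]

Answer: (1, 1, 0)

Derivation:
step 0: pivot -113 → sign −
step 1: pivot 2/113 → sign +
signature = (1, 1, 0)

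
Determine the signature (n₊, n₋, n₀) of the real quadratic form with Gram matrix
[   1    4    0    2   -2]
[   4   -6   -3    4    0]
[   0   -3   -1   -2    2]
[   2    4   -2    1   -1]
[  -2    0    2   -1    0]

step 0: pivot 1 → sign +
step 1: pivot -22 → sign −
step 2: pivot -13/22 → sign −
step 3: pivot 17/13 → sign +
step 4: pivot -1/17 → sign −
signature = (2, 3, 0)

Answer: (2, 3, 0)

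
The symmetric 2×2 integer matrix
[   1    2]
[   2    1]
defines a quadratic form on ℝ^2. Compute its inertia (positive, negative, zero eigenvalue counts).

step 0: pivot 1 → sign +
step 1: pivot -3 → sign −
signature = (1, 1, 0)

Answer: (1, 1, 0)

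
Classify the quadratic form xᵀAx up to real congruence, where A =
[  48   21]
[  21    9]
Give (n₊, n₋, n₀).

Answer: (1, 1, 0)

Derivation:
step 0: pivot 48 → sign +
step 1: pivot -3/16 → sign −
signature = (1, 1, 0)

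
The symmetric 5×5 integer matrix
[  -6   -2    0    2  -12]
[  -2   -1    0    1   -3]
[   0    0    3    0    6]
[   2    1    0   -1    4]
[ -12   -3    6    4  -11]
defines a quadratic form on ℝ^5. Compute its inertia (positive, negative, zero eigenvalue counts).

step 0: pivot -6 → sign −
step 1: pivot -1/3 → sign −
step 2: pivot 3 → sign +
step 3: pivot 4 → sign +
step 4: pivot -1/4 → sign −
signature = (2, 3, 0)

Answer: (2, 3, 0)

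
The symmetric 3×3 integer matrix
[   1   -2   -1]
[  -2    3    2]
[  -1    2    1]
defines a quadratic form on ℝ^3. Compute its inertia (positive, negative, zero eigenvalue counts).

step 0: pivot 1 → sign +
step 1: pivot -1 → sign −
step 2: row/col 2 already zero → sign 0
signature = (1, 1, 1)

Answer: (1, 1, 1)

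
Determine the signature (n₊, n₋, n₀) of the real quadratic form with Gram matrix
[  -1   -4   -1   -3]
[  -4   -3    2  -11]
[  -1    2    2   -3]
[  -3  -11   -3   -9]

step 0: pivot -1 → sign −
step 1: pivot 13 → sign +
step 2: pivot 3/13 → sign +
step 3: pivot -1 → sign −
signature = (2, 2, 0)

Answer: (2, 2, 0)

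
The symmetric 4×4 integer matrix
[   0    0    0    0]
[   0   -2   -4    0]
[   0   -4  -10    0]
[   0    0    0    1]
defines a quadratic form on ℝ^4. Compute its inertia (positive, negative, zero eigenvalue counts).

step 0: pivot -2 → sign −
step 1: pivot -2 → sign −
step 2: pivot 1 → sign +
step 3: row/col 3 already zero → sign 0
signature = (1, 2, 1)

Answer: (1, 2, 1)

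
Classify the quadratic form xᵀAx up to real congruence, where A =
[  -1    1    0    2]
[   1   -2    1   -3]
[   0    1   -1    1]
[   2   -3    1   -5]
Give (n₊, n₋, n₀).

step 0: pivot -1 → sign −
step 1: pivot -1 → sign −
step 2: row/col 2 already zero → sign 0
step 3: row/col 3 already zero → sign 0
signature = (0, 2, 2)

Answer: (0, 2, 2)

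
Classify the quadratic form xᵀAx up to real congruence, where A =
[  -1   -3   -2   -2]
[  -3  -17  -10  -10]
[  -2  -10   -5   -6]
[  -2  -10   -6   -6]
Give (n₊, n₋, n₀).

Answer: (1, 2, 1)

Derivation:
step 0: pivot -1 → sign −
step 1: pivot -8 → sign −
step 2: pivot 1 → sign +
step 3: row/col 3 already zero → sign 0
signature = (1, 2, 1)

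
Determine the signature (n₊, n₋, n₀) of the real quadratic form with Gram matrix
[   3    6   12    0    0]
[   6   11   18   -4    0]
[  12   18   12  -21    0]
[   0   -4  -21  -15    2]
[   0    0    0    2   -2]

Answer: (2, 3, 0)

Derivation:
step 0: pivot 3 → sign +
step 1: pivot -1 → sign −
step 2: pivot 1 → sign +
step 3: pivot -9 → sign −
step 4: pivot -2 → sign −
signature = (2, 3, 0)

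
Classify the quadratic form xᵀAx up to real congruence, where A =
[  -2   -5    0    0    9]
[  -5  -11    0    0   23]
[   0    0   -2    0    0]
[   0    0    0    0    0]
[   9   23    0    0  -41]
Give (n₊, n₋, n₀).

step 0: pivot -2 → sign −
step 1: pivot 3/2 → sign +
step 2: pivot -2 → sign −
step 3: pivot -2/3 → sign −
step 4: row/col 4 already zero → sign 0
signature = (1, 3, 1)

Answer: (1, 3, 1)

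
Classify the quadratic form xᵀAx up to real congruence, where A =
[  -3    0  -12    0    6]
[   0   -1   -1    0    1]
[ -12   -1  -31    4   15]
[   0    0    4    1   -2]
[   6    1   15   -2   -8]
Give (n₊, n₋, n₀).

Answer: (2, 3, 0)

Derivation:
step 0: pivot -3 → sign −
step 1: pivot -1 → sign −
step 2: pivot 18 → sign +
step 3: pivot 1/9 → sign +
step 4: pivot -1 → sign −
signature = (2, 3, 0)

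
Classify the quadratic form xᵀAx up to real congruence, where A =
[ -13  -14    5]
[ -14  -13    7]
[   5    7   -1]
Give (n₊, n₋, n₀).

step 0: pivot -13 → sign −
step 1: pivot 27/13 → sign +
step 2: pivot -1/3 → sign −
signature = (1, 2, 0)

Answer: (1, 2, 0)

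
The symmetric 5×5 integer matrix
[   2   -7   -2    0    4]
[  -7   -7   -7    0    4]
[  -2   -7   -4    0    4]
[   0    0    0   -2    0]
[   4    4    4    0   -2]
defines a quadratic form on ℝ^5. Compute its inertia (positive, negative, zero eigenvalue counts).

step 0: pivot 2 → sign +
step 1: pivot -63/2 → sign −
step 2: pivot 2/9 → sign +
step 3: pivot -2 → sign −
step 4: pivot 2/7 → sign +
signature = (3, 2, 0)

Answer: (3, 2, 0)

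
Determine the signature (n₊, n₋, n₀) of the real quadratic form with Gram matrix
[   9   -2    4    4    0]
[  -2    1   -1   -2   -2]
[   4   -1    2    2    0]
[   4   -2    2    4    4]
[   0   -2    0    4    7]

step 0: pivot 9 → sign +
step 1: pivot 5/9 → sign +
step 2: pivot 1/5 → sign +
step 3: pivot -1 → sign −
step 4: row/col 4 already zero → sign 0
signature = (3, 1, 1)

Answer: (3, 1, 1)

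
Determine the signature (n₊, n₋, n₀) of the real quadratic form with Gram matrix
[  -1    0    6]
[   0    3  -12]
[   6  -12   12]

Answer: (1, 1, 1)

Derivation:
step 0: pivot -1 → sign −
step 1: pivot 3 → sign +
step 2: row/col 2 already zero → sign 0
signature = (1, 1, 1)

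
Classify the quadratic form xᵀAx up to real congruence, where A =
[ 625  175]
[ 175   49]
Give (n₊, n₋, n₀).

Answer: (1, 0, 1)

Derivation:
step 0: pivot 625 → sign +
step 1: row/col 1 already zero → sign 0
signature = (1, 0, 1)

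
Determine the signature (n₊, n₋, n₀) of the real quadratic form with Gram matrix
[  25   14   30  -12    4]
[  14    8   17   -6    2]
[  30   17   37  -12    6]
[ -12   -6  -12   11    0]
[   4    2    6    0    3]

Answer: (3, 2, 0)

Derivation:
step 0: pivot 25 → sign +
step 1: pivot 4/25 → sign +
step 2: pivot 3/4 → sign +
step 3: pivot -1 → sign −
step 4: pivot -1 → sign −
signature = (3, 2, 0)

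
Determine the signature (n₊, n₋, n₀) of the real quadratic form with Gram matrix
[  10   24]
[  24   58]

Answer: (2, 0, 0)

Derivation:
step 0: pivot 10 → sign +
step 1: pivot 2/5 → sign +
signature = (2, 0, 0)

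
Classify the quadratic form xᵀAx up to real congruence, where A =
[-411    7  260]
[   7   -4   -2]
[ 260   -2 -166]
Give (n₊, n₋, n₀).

Answer: (0, 3, 0)

Derivation:
step 0: pivot -411 → sign −
step 1: pivot -1595/411 → sign −
step 2: pivot -6/1595 → sign −
signature = (0, 3, 0)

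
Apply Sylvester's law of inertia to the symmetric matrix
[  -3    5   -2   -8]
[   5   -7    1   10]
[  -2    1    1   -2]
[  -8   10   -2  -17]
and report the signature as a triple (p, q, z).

Answer: (1, 3, 0)

Derivation:
step 0: pivot -3 → sign −
step 1: pivot 4/3 → sign +
step 2: pivot -7/4 → sign −
step 3: pivot -3/7 → sign −
signature = (1, 3, 0)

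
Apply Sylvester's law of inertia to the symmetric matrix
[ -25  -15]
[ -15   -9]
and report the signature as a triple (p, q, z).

step 0: pivot -25 → sign −
step 1: row/col 1 already zero → sign 0
signature = (0, 1, 1)

Answer: (0, 1, 1)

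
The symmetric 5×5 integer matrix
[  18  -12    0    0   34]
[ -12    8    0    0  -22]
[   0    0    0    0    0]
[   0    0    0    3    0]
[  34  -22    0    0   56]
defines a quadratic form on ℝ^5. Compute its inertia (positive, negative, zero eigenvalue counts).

step 0: pivot 18 → sign +
step 1: pivot 3 → sign +
step 2: pivot -74/9 → sign −
step 3: pivot 2/37 → sign +
step 4: row/col 4 already zero → sign 0
signature = (3, 1, 1)

Answer: (3, 1, 1)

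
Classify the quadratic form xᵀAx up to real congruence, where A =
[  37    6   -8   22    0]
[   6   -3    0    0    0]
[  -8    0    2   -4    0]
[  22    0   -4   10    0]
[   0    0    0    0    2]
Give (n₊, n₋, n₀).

Answer: (3, 2, 0)

Derivation:
step 0: pivot 37 → sign +
step 1: pivot -147/37 → sign −
step 2: pivot 34/49 → sign +
step 3: pivot -2/17 → sign −
step 4: pivot 2 → sign +
signature = (3, 2, 0)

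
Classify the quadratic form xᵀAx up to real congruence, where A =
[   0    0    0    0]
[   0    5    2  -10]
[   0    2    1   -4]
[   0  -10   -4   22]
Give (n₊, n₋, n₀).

Answer: (3, 0, 1)

Derivation:
step 0: pivot 5 → sign +
step 1: pivot 1/5 → sign +
step 2: pivot 2 → sign +
step 3: row/col 3 already zero → sign 0
signature = (3, 0, 1)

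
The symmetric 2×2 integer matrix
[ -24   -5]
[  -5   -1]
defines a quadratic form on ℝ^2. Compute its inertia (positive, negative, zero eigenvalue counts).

step 0: pivot -24 → sign −
step 1: pivot 1/24 → sign +
signature = (1, 1, 0)

Answer: (1, 1, 0)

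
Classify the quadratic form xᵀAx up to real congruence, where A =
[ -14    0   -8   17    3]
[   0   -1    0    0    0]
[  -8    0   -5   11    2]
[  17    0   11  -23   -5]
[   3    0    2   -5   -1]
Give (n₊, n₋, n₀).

step 0: pivot -14 → sign −
step 1: pivot -1 → sign −
step 2: pivot -3/7 → sign −
step 3: pivot 3/2 → sign +
step 4: pivot -1/3 → sign −
signature = (1, 4, 0)

Answer: (1, 4, 0)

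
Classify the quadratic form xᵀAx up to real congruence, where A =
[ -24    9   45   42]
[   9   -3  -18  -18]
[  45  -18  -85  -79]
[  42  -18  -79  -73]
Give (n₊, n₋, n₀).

step 0: pivot -24 → sign −
step 1: pivot 3/8 → sign +
step 2: pivot -4 → sign −
step 3: pivot -3/4 → sign −
signature = (1, 3, 0)

Answer: (1, 3, 0)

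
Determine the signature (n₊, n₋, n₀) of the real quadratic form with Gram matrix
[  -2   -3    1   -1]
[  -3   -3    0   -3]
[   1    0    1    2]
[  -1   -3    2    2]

step 0: pivot -2 → sign −
step 1: pivot 3/2 → sign +
step 2: pivot 1 → sign +
step 3: row/col 3 already zero → sign 0
signature = (2, 1, 1)

Answer: (2, 1, 1)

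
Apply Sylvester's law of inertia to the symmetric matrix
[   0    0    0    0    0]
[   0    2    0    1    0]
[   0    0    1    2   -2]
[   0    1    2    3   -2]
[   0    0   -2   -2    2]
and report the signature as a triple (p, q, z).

Answer: (3, 1, 1)

Derivation:
step 0: pivot 2 → sign +
step 1: pivot 1 → sign +
step 2: pivot -3/2 → sign −
step 3: pivot 2/3 → sign +
step 4: row/col 4 already zero → sign 0
signature = (3, 1, 1)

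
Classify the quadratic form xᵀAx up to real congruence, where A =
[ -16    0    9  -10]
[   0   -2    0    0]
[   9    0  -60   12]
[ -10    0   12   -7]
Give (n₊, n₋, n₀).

step 0: pivot -16 → sign −
step 1: pivot -2 → sign −
step 2: pivot -879/16 → sign −
step 3: pivot -3/293 → sign −
signature = (0, 4, 0)

Answer: (0, 4, 0)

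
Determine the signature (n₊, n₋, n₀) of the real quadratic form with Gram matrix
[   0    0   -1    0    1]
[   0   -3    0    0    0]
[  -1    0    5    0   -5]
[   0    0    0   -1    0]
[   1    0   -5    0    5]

step 0: pivot -3 → sign −
step 1: pivot 5 → sign +
step 2: pivot -1/5 → sign −
step 3: pivot -1 → sign −
step 4: row/col 4 already zero → sign 0
signature = (1, 3, 1)

Answer: (1, 3, 1)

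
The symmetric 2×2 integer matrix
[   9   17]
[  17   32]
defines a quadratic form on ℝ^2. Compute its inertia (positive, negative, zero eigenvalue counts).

Answer: (1, 1, 0)

Derivation:
step 0: pivot 9 → sign +
step 1: pivot -1/9 → sign −
signature = (1, 1, 0)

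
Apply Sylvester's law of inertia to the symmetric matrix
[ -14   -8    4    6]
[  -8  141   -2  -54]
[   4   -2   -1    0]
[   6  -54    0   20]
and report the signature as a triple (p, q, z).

Answer: (2, 2, 0)

Derivation:
step 0: pivot -14 → sign −
step 1: pivot 1019/7 → sign +
step 2: pivot 17/1019 → sign +
step 3: pivot -2/17 → sign −
signature = (2, 2, 0)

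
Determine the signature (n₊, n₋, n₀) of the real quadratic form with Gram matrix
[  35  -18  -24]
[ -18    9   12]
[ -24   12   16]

Answer: (1, 1, 1)

Derivation:
step 0: pivot 35 → sign +
step 1: pivot -9/35 → sign −
step 2: row/col 2 already zero → sign 0
signature = (1, 1, 1)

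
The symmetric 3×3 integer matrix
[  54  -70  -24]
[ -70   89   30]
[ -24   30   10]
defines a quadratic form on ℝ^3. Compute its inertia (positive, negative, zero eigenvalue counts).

step 0: pivot 54 → sign +
step 1: pivot -47/27 → sign −
step 2: pivot 2/47 → sign +
signature = (2, 1, 0)

Answer: (2, 1, 0)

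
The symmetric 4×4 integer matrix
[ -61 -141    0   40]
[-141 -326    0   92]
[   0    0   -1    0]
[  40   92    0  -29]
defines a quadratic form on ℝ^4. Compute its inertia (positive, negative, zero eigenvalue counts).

step 0: pivot -61 → sign −
step 1: pivot -5/61 → sign −
step 2: pivot -1 → sign −
step 3: pivot -1/5 → sign −
signature = (0, 4, 0)

Answer: (0, 4, 0)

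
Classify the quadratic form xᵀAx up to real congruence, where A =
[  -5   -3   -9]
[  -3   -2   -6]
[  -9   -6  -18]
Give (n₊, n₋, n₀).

step 0: pivot -5 → sign −
step 1: pivot -1/5 → sign −
step 2: row/col 2 already zero → sign 0
signature = (0, 2, 1)

Answer: (0, 2, 1)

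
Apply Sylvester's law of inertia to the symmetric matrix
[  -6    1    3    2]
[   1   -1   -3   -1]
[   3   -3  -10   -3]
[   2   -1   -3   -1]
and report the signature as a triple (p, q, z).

step 0: pivot -6 → sign −
step 1: pivot -5/6 → sign −
step 2: pivot -1 → sign −
step 3: pivot 1/5 → sign +
signature = (1, 3, 0)

Answer: (1, 3, 0)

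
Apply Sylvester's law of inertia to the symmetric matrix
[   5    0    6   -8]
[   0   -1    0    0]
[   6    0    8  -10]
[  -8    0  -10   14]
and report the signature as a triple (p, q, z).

Answer: (3, 1, 0)

Derivation:
step 0: pivot 5 → sign +
step 1: pivot -1 → sign −
step 2: pivot 4/5 → sign +
step 3: pivot 1 → sign +
signature = (3, 1, 0)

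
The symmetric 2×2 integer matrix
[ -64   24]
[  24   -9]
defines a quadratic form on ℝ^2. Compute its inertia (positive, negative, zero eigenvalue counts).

Answer: (0, 1, 1)

Derivation:
step 0: pivot -64 → sign −
step 1: row/col 1 already zero → sign 0
signature = (0, 1, 1)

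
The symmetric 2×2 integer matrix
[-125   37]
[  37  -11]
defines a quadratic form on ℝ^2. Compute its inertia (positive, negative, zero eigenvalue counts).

step 0: pivot -125 → sign −
step 1: pivot -6/125 → sign −
signature = (0, 2, 0)

Answer: (0, 2, 0)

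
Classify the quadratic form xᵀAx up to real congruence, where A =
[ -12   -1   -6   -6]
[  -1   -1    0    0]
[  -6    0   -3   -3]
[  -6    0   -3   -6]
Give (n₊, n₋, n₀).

step 0: pivot -12 → sign −
step 1: pivot -11/12 → sign −
step 2: pivot 3/11 → sign +
step 3: pivot -3 → sign −
signature = (1, 3, 0)

Answer: (1, 3, 0)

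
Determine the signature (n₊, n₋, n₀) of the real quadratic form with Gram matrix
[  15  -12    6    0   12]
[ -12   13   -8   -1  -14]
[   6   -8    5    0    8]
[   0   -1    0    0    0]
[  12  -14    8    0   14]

Answer: (4, 1, 0)

Derivation:
step 0: pivot 15 → sign +
step 1: pivot 17/5 → sign +
step 2: pivot -7/17 → sign −
step 3: pivot 13/7 → sign +
step 4: pivot 6/13 → sign +
signature = (4, 1, 0)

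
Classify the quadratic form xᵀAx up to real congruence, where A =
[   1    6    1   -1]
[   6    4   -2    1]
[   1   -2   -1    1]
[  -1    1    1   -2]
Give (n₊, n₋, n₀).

step 0: pivot 1 → sign +
step 1: pivot -32 → sign −
step 2: pivot -47/32 → sign −
step 3: pivot 2/47 → sign +
signature = (2, 2, 0)

Answer: (2, 2, 0)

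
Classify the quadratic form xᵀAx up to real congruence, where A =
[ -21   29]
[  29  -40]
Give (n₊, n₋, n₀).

Answer: (1, 1, 0)

Derivation:
step 0: pivot -21 → sign −
step 1: pivot 1/21 → sign +
signature = (1, 1, 0)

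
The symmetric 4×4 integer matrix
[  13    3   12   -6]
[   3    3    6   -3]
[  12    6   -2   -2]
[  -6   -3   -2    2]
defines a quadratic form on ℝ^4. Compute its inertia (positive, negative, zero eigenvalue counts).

Answer: (3, 1, 0)

Derivation:
step 0: pivot 13 → sign +
step 1: pivot 30/13 → sign +
step 2: pivot -88/5 → sign −
step 3: pivot 1/88 → sign +
signature = (3, 1, 0)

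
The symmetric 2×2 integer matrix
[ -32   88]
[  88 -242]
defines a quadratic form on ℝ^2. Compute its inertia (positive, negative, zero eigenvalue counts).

Answer: (0, 1, 1)

Derivation:
step 0: pivot -32 → sign −
step 1: row/col 1 already zero → sign 0
signature = (0, 1, 1)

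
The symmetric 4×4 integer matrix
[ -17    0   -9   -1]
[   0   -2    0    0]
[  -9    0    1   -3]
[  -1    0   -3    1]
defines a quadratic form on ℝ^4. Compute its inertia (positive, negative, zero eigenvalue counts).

Answer: (1, 2, 1)

Derivation:
step 0: pivot -17 → sign −
step 1: pivot -2 → sign −
step 2: pivot 98/17 → sign +
step 3: row/col 3 already zero → sign 0
signature = (1, 2, 1)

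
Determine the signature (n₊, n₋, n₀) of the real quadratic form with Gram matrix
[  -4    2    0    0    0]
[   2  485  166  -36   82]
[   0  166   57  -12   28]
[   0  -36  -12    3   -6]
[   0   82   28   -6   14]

step 0: pivot -4 → sign −
step 1: pivot 486 → sign +
step 2: pivot 73/243 → sign +
step 3: pivot 3/73 → sign +
step 4: row/col 4 already zero → sign 0
signature = (3, 1, 1)

Answer: (3, 1, 1)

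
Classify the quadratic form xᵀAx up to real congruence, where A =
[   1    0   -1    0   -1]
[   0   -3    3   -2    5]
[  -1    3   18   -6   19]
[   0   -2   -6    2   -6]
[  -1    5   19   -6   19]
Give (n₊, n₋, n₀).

Answer: (3, 2, 0)

Derivation:
step 0: pivot 1 → sign +
step 1: pivot -3 → sign −
step 2: pivot 20 → sign +
step 3: pivot 2/15 → sign +
step 4: pivot -1/4 → sign −
signature = (3, 2, 0)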